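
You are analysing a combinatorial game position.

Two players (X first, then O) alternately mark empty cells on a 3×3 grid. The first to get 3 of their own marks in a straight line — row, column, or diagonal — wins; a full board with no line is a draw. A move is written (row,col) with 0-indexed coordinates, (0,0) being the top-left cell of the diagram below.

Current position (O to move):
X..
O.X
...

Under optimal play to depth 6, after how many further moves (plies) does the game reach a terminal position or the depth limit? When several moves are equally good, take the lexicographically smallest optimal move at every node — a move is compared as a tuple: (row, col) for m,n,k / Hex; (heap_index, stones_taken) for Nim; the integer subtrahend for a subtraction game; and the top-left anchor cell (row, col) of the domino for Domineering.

PV length from [X../O.X/...]: 6 plies

ply 1, O at X../O.X/... | (0,1)=-1→XO./O.X/...; (0,2)=+0→X.O/O.X/...*; (1,1)=-1→X../OOX/...; (2,0)=-1→X../O.X/O..; (2,1)=-1→X../O.X/.O.; (2,2)=+0→X../O.X/..O
ply 2, X at X.O/O.X/... | (0,1)=+0→XXO/O.X/...*; (1,1)=+0→X.O/OXX/...; (2,0)=+0→X.O/O.X/X..; (2,1)=+0→X.O/O.X/.X.; (2,2)=+0→X.O/O.X/..X
ply 3, O at XXO/O.X/... | (1,1)=+0→XXO/OOX/...*; (2,0)=-1→XXO/O.X/O..; (2,1)=+0→XXO/O.X/.O.; (2,2)=+0→XXO/O.X/..O
ply 4, X at XXO/OOX/... | (2,0)=+0→XXO/OOX/X..*; (2,1)=-1→XXO/OOX/.X.; (2,2)=-1→XXO/OOX/..X
ply 5, O at XXO/OOX/X.. | (2,1)=+0→XXO/OOX/XO.*; (2,2)=+0→XXO/OOX/X.O
ply 6, X at XXO/OOX/XO. | (2,2)=+0→XXO/OOX/XOX*
ply 7: XXO/OOX/XOX is terminal +0 (O); from X../O.X/... depth 6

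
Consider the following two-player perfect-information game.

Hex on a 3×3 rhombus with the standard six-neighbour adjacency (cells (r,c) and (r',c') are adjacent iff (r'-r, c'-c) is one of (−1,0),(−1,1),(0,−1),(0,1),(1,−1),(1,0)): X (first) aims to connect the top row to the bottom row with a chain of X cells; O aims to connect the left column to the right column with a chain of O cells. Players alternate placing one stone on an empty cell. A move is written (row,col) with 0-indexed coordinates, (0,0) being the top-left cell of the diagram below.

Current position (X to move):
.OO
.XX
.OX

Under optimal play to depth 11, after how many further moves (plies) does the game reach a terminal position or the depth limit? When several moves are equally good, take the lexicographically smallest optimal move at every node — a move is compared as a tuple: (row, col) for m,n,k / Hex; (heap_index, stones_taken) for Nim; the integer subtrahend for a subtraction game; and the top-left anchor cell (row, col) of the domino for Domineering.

p1 X@[.OO/.XX/.OX]: (0,0)[XOO/.XX/.OX]-1* (1,0)[.OO/XXX/.OX]-1 (2,0)[.OO/.XX/XOX]-1
p2 O@[XOO/.XX/.OX]: (1,0)[XOO/OXX/.OX]+1* (2,0)[XOO/.XX/OOX]-1
p3 X@[XOO/OXX/.OX] terminal -1; root [.OO/.XX/.OX] d11

PV length from [.OO/.XX/.OX]: 2 plies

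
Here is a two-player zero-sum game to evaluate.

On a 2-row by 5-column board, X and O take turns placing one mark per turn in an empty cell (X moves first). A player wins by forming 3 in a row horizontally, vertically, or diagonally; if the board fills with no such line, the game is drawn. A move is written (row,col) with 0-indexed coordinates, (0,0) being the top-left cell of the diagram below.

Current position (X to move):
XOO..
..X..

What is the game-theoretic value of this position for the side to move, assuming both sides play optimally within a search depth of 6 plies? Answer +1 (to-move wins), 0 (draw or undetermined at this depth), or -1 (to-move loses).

value(XOO../..X.., X) = 0

[XOO../..X..] X move#1: (0,3):+0/XOOX./..X..*, (0,4):-1/XOO.X/..X.., (1,0):-1/XOO../X.X.., (1,1):-1/XOO../.XX.., (1,3):-1/XOO../..XX., (1,4):-1/XOO../..X.X
[XOOX./..X..] O move#2: (0,4):-1/XOOXO/..X.., (1,0):-1/XOOX./O.X.., (1,1):+0/XOOX./.OX..*, (1,3):+0/XOOX./..XO., (1,4):-1/XOOX./..X.O
[XOOX./.OX..] X move#3: (0,4):+0/XOOXX/.OX..*, (1,0):+0/XOOX./XOX.., (1,3):+0/XOOX./.OXX., (1,4):+0/XOOX./.OX.X
[XOOXX/.OX..] O move#4: (1,0):+0/XOOXX/OOX..*, (1,3):+0/XOOXX/.OXO., (1,4):+0/XOOXX/.OX.O
[XOOXX/OOX..] X move#5: (1,3):+0/XOOXX/OOXX.*, (1,4):+0/XOOXX/OOX.X
[XOOXX/OOXX.] O move#6: (1,4):+0/XOOXX/OOXXO*
[XOOXX/OOXXO] end (terminal +0, X#7); searched XOO../..X.. to 6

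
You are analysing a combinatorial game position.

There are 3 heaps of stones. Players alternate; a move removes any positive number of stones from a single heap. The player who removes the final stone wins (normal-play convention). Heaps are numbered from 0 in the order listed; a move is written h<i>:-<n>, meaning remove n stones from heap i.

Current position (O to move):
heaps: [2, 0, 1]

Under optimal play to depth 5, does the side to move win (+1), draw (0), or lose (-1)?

[(2,0,1)] O move#1: h0:-1:+1/(1,0,1)*, h0:-2:-1/(0,0,1), h2:-1:-1/(2,0,0)
[(1,0,1)] X move#2: h0:-1:-1/(0,0,1)*, h2:-1:-1/(1,0,0)
[(0,0,1)] O move#3: h2:-1:+1/(0,0,0)*
[(0,0,0)] end (terminal -1, X#4); searched (2,0,1) to 5

value((2,0,1), O) = +1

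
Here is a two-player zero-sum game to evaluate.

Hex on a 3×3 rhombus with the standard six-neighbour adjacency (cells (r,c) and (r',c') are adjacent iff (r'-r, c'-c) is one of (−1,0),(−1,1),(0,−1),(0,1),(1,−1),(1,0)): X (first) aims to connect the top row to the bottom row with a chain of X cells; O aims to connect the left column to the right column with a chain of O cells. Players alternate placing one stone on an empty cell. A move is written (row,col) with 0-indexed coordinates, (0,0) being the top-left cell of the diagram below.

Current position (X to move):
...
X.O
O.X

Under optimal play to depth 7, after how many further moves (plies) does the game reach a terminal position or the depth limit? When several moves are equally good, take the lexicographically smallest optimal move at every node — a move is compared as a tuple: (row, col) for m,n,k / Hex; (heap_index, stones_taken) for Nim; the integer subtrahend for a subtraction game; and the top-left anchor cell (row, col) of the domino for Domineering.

PV length from [.../X.O/O.X]: 4 plies

[.../X.O/O.X] X move#1: (0,0):-1/X../X.O/O.X*, (0,1):-1/.X./X.O/O.X, (0,2):-1/..X/X.O/O.X, (1,1):-1/.../XXO/O.X, (2,1):-1/.../X.O/OXX
[X../X.O/O.X] O move#2: (0,1):+1/XO./X.O/O.X*, (0,2):+1/X.O/X.O/O.X, (1,1):+1/X../XOO/O.X, (2,1):+1/X../X.O/OOX
[XO./X.O/O.X] X move#3: (0,2):-1/XOX/X.O/O.X*, (1,1):-1/XO./XXO/O.X, (2,1):-1/XO./X.O/OXX
[XOX/X.O/O.X] O move#4: (1,1):+1/XOX/XOO/O.X*, (2,1):+1/XOX/X.O/OOX
[XOX/XOO/O.X] end (terminal -1, X#5); searched .../X.O/O.X to 7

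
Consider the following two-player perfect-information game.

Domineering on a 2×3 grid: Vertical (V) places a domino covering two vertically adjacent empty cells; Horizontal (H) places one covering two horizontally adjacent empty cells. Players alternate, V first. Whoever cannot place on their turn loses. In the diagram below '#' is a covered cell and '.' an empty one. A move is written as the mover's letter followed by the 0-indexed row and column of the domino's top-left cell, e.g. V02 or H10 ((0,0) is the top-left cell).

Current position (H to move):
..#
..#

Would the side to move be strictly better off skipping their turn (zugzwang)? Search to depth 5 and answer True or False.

[..#/..#] H move#1: H00:+1/###/..#*, H10:+1/..#/###
[###/..#] end (terminal -1, V#2); searched ..#/..# to 5
suppose H passes — search the same position with V to move:
pass> [..#/..#] V move#1: V00:+1/#.#/#.#*, V01:+1/.##/.##
pass> [#.#/#.#] end (terminal -1, H#2); searched ..#/..# to 5
for H: play +1, pass -1

zugzwang(..#/..#, H) = False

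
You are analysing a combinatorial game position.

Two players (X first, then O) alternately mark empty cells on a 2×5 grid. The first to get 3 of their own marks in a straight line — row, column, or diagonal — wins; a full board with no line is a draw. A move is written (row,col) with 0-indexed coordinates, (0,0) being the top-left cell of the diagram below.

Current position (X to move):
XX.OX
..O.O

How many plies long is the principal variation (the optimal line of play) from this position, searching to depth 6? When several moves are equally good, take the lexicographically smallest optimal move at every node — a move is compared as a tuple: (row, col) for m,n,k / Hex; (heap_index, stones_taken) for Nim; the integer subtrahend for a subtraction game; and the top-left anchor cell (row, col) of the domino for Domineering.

[XX.OX/..O.O] X move#1: (0,2):+1/XXXOX/..O.O*, (1,0):-1/XX.OX/X.O.O, (1,1):-1/XX.OX/.XO.O, (1,3):+0/XX.OX/..OXO
[XXXOX/..O.O] end (terminal -1, O#2); searched XX.OX/..O.O to 6

PV length from [XX.OX/..O.O]: 1 ply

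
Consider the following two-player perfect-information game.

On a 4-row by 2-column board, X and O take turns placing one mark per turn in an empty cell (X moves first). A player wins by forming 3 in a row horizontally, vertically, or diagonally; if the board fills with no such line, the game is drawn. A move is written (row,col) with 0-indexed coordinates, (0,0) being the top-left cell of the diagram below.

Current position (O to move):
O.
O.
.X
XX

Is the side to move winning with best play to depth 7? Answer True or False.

O winning at [O./O./.X/XX]: True

p1 O@[O./O./.X/XX]: (0,1)[OO/O./.X/XX]-1 (1,1)[O./OO/.X/XX]+0 (2,0)[O./O./OX/XX]+1*
p2 X@[O./O./OX/XX] terminal -1; root [O./O./.X/XX] d7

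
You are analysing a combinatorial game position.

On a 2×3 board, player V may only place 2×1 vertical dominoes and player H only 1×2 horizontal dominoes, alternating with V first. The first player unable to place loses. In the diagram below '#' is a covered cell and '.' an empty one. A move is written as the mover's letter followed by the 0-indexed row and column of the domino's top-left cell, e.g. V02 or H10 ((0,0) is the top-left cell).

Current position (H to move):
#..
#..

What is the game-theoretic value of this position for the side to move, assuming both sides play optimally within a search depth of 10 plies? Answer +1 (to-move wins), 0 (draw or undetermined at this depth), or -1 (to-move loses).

ply 1, H at #../#.. | H01=+1→###/#..*; H11=+1→#../###
ply 2: ###/#.. is terminal -1 (V); from #../#.. depth 10

value(#../#.., H) = +1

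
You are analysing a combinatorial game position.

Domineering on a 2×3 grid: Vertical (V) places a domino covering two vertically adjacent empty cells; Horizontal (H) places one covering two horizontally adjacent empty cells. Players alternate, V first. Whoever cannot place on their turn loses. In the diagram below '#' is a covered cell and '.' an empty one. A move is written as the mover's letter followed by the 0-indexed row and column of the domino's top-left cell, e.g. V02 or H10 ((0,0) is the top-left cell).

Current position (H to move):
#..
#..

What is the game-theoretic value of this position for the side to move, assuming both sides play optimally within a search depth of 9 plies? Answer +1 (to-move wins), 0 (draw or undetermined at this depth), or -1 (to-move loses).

value(#../#.., H) = +1

ply 1, H at #../#.. | H01=+1→###/#..*; H11=+1→#../###
ply 2: ###/#.. is terminal -1 (V); from #../#.. depth 9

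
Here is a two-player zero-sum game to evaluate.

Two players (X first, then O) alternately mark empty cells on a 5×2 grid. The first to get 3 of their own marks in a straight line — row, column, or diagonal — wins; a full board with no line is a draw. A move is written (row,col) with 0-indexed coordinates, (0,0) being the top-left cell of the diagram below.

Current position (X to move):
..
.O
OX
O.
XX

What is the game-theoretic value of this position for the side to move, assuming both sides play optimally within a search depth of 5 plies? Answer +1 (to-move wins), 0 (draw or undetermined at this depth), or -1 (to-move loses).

p1 X@[../.O/OX/O./XX]: (0,0)[X./.O/OX/O./XX]-1 (0,1)[.X/.O/OX/O./XX]-1 (1,0)[../XO/OX/O./XX]+0 (3,1)[../.O/OX/OX/XX]+1*
p2 O@[../.O/OX/OX/XX] terminal -1; root [../.O/OX/O./XX] d5

value(../.O/OX/O./XX, X) = +1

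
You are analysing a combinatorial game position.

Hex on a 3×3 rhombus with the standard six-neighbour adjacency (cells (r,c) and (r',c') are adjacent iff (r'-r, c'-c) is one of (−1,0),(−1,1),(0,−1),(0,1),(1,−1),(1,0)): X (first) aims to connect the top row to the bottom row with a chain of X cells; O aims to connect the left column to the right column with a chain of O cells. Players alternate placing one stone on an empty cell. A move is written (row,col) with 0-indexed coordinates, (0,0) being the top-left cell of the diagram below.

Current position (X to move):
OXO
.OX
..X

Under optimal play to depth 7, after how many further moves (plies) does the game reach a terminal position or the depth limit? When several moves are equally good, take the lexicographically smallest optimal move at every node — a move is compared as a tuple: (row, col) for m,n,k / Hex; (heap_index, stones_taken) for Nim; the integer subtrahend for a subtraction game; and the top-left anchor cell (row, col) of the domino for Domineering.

PV length from [OXO/.OX/..X]: 2 plies

[OXO/.OX/..X] X move#1: (1,0):-1/OXO/XOX/..X*, (2,0):-1/OXO/.OX/X.X, (2,1):-1/OXO/.OX/.XX
[OXO/XOX/..X] O move#2: (2,0):+1/OXO/XOX/O.X*, (2,1):-1/OXO/XOX/.OX
[OXO/XOX/O.X] end (terminal -1, X#3); searched OXO/.OX/..X to 7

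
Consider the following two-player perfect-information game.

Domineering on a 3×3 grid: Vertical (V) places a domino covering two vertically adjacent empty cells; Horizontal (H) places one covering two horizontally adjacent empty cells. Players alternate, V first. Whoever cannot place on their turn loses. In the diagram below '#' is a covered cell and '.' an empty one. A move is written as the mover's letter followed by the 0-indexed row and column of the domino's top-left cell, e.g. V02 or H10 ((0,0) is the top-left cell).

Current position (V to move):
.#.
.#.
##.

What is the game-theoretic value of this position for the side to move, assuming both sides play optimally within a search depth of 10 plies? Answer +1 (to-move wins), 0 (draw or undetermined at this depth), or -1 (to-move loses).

value(.#./.#./##., V) = +1

ply 1, V at .#./.#./##. | V00=+1→##./##./##.*; V02=+1→.##/.##/##.; V12=+1→.#./.##/###
ply 2: ##./##./##. is terminal -1 (H); from .#./.#./##. depth 10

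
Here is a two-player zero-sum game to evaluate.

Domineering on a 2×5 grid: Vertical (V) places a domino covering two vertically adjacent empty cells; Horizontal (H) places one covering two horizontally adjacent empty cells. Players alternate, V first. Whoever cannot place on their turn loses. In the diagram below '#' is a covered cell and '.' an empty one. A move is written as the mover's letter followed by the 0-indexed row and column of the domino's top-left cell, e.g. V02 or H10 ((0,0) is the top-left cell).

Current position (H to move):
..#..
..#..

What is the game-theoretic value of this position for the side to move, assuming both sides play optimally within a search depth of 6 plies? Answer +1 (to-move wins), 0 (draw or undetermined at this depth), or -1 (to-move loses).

value(..#../..#.., H) = -1

p1 H@[..#../..#..]: H00[###../..#..]-1* H03[..###/..#..]-1 H10[..#../###..]-1 H13[..#../..###]-1
p2 V@[###../..#..]: V03[####./..##.]+1* V04[###.#/..#.#]+1
p3 H@[####./..##.]: H10[####./####.]-1*
p4 V@[####./####.]: V04[#####/#####]+1*
p5 H@[#####/#####] terminal -1; root [..#../..#..] d6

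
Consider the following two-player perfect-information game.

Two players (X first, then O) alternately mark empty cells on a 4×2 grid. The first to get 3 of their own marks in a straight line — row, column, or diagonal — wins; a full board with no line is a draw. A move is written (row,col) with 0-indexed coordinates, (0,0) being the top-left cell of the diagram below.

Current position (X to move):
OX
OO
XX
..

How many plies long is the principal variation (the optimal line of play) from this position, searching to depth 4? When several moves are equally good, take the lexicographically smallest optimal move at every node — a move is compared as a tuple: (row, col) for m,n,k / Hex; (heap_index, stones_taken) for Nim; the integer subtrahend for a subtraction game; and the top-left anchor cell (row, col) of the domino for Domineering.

PV length from [OX/OO/XX/..]: 2 plies

[OX/OO/XX/..] X move#1: (3,0):+0/OX/OO/XX/X.*, (3,1):+0/OX/OO/XX/.X
[OX/OO/XX/X.] O move#2: (3,1):+0/OX/OO/XX/XO*
[OX/OO/XX/XO] end (terminal +0, X#3); searched OX/OO/XX/.. to 4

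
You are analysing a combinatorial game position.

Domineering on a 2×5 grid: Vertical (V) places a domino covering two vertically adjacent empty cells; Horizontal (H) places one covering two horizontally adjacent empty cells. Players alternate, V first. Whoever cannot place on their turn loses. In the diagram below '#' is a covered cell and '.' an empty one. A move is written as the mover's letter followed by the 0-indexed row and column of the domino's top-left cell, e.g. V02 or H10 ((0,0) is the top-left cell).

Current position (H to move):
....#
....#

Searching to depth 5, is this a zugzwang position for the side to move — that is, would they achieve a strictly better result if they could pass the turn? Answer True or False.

ply 1, H at ....#/....# | H00=-1→##..#/....#; H01=+1→.##.#/....#*; H02=-1→..###/....#; H10=-1→....#/##..#; H11=+1→....#/.##.#; H12=-1→....#/..###
ply 2, V at .##.#/....# | V00=-1→###.#/#...#*; V03=-1→.####/...##
ply 3, H at ###.#/#...# | H11=-1→###.#/###.#; H12=+1→###.#/#.###*
ply 4: ###.#/#.### is terminal -1 (V); from ....#/....# depth 5
pass branch (V moves first from the same position):
  | ply 1, V at ....#/....# | V00=-1→#...#/#...#*; V01=-1→.#..#/.#..#; V02=-1→..#.#/..#.#; V03=-1→...##/...##
  | ply 2, H at #...#/#...# | H01=+1→###.#/#...#*; H02=+1→#.###/#...#; H11=+1→#...#/###.#; H12=+1→#...#/#.###
  | ply 3, V at ###.#/#...# | V03=-1→#####/#..##*
  | ply 4, H at #####/#..## | H11=+1→#####/#####*
  | ply 5: #####/##### is terminal -1 (V); from ....#/....# depth 5
H moving scores +1; H passing scores +1

zugzwang(....#/....#, H) = False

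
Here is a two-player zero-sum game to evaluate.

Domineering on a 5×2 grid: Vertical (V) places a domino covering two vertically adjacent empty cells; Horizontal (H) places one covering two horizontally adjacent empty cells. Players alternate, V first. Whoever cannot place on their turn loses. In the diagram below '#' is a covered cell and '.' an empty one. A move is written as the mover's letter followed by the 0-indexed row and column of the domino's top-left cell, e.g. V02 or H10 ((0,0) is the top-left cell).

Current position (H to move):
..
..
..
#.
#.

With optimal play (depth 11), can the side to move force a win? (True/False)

H winning at [../../../#./#.]: True

ply 1, H at ../../../#./#. | H00=-1→##/../../#./#.; H10=+1→../##/../#./#.*; H20=-1→../../##/#./#.
ply 2, V at ../##/../#./#. | V21=-1→../##/.#/##/#.*; V31=-1→../##/../##/##
ply 3, H at ../##/.#/##/#. | H00=+1→##/##/.#/##/#.*
ply 4: ##/##/.#/##/#. is terminal -1 (V); from ../../../#./#. depth 11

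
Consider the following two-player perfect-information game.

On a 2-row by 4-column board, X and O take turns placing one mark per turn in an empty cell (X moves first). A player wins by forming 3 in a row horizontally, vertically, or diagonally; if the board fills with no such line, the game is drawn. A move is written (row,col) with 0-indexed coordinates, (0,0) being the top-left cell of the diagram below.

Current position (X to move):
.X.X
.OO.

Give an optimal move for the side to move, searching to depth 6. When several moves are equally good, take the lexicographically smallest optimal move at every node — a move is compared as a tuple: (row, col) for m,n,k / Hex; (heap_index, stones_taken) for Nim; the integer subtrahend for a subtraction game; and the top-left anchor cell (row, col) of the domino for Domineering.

ply 1, X at .X.X/.OO. | (0,0)=-1→XX.X/.OO.; (0,2)=+1→.XXX/.OO.*; (1,0)=-1→.X.X/XOO.; (1,3)=-1→.X.X/.OOX
ply 2: .XXX/.OO. is terminal -1 (O); from .X.X/.OO. depth 6

X's best at [.X.X/.OO.]: (0,2)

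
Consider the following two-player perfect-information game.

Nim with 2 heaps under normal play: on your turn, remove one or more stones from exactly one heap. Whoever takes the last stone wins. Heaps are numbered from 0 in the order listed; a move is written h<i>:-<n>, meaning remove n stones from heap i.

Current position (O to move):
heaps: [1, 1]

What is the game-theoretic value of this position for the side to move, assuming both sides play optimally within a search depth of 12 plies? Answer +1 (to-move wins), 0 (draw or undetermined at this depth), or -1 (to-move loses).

ply 1, O at (1,1) | h0:-1=-1→(0,1)*; h1:-1=-1→(1,0)
ply 2, X at (0,1) | h1:-1=+1→(0,0)*
ply 3: (0,0) is terminal -1 (O); from (1,1) depth 12

value((1,1), O) = -1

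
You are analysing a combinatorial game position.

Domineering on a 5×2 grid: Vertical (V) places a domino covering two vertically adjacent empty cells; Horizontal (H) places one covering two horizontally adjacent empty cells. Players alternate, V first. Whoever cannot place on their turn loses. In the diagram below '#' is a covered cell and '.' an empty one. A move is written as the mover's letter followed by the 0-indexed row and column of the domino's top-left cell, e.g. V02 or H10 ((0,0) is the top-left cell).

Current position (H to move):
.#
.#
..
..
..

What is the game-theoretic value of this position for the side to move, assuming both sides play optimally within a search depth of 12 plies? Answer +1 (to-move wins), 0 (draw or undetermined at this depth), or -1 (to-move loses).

value(.#/.#/../../.., H) = +1

p1 H@[.#/.#/../../..]: H20[.#/.#/##/../..]-1 H30[.#/.#/../##/..]+1* H40[.#/.#/../../##]-1
p2 V@[.#/.#/../##/..]: V00[##/##/../##/..]-1* V10[.#/##/#./##/..]-1
p3 H@[##/##/../##/..]: H20[##/##/##/##/..]+1* H40[##/##/../##/##]+1
p4 V@[##/##/##/##/..] terminal -1; root [.#/.#/../../..] d12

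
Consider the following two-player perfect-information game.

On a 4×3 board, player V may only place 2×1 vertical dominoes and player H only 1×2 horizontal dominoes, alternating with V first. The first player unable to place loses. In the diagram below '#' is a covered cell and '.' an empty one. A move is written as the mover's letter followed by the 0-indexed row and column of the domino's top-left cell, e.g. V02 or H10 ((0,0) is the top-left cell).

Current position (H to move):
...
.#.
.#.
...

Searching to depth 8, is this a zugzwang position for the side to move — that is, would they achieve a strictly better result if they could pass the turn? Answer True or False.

zugzwang(.../.#./.#./..., H) = False

[.../.#./.#./...] H move#1: H00:-1/##./.#./.#./...*, H01:-1/.##/.#./.#./..., H30:-1/.../.#./.#./##., H31:-1/.../.#./.#./.##
[##./.#./.#./...] V move#2: V02:+1/###/.##/.#./...*, V10:+1/##./##./##./..., V12:+1/##./.##/.##/..., V20:+1/##./.#./##./#.., V22:+1/##./.#./.##/..#
[###/.##/.#./...] H move#3: H30:-1/###/.##/.#./##.*, H31:-1/###/.##/.#./.##
[###/.##/.#./##.] V move#4: V10:+1/###/###/##./##.*, V22:+1/###/.##/.##/###
[###/###/##./##.] end (terminal -1, H#5); searched .../.#./.#./... to 8
if H skipped the turn, V would face:
~ [.../.#./.#./...] V move#1: V00:+1/#../##./.#./...*, V02:+1/..#/.##/.#./..., V10:-1/.../##./##./..., V12:-1/.../.##/.##/..., V20:+1/.../.#./##./#.., V22:+1/.../.#./.##/..#
~ [#../##./.#./...] H move#2: H01:-1/###/##./.#./...*, H30:-1/#../##./.#./##., H31:-1/#../##./.#./.##
~ [###/##./.#./...] V move#3: V12:-1/###/###/.##/..., V20:+1/###/##./##./#..*, V22:-1/###/##./.##/..#
~ [###/##./##./#..] H move#4: H31:-1/###/##./##./###*
~ [###/##./##./###] V move#5: V12:+1/###/###/###/###*
~ [###/###/###/###] end (terminal -1, H#6); searched .../.#./.#./... to 8
compare (H): move=-1 vs pass=-1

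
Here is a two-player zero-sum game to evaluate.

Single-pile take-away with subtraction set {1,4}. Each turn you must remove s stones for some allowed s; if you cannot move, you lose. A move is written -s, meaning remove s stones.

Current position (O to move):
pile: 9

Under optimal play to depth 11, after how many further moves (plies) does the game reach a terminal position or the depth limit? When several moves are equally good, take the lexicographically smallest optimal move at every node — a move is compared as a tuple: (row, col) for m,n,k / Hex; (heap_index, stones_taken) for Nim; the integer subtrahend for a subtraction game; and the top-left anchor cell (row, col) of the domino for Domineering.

ply 1, O at 9 | -1=-1→8; -4=+1→5*
ply 2, X at 5 | -1=-1→4*; -4=-1→1
ply 3, O at 4 | -1=-1→3; -4=+1→0*
ply 4: 0 is terminal -1 (X); from 9 depth 11

PV length from [9]: 3 plies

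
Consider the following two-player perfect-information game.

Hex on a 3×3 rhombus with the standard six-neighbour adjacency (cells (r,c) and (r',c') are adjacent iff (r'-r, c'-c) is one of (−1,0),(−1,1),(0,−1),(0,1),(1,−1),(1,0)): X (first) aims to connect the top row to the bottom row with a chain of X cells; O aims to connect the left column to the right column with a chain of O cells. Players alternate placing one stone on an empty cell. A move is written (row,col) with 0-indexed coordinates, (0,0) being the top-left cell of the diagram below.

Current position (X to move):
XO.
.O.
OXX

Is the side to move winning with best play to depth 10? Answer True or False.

X winning at [XO./.O./OXX]: False

p1 X@[XO./.O./OXX]: (0,2)[XOX/.O./OXX]-1* (1,0)[XO./XO./OXX]-1 (1,2)[XO./.OX/OXX]-1
p2 O@[XOX/.O./OXX]: (1,0)[XOX/OO./OXX]-1 (1,2)[XOX/.OO/OXX]+1*
p3 X@[XOX/.OO/OXX] terminal -1; root [XO./.O./OXX] d10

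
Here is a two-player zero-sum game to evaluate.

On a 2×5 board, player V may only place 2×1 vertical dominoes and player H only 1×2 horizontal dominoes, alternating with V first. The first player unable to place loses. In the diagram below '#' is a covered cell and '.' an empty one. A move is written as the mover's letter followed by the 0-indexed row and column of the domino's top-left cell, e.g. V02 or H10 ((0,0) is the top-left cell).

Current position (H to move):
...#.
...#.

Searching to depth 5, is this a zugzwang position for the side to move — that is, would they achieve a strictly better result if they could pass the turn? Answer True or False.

p1 H@[...#./...#.]: H00[##.#./...#.]-1* H01[.###./...#.]-1 H10[...#./##.#.]-1 H11[...#./.###.]-1
p2 V@[##.#./...#.]: V02[####./..##.]+1* V04[##.##/...##]-1
p3 H@[####./..##.]: H10[####./####.]-1*
p4 V@[####./####.]: V04[#####/#####]+1*
p5 H@[#####/#####] terminal -1; root [...#./...#.] d5
pass branch (V moves first from the same position):
  | p1 V@[...#./...#.]: V00[#..#./#..#.]-1 V01[.#.#./.#.#.]+1* V02[..##./..##.]-1 V04[...##/...##]-1
  | p2 H@[.#.#./.#.#.] terminal -1; root [...#./...#.] d5
H moving scores -1; H passing scores -1

zugzwang(...#./...#., H) = False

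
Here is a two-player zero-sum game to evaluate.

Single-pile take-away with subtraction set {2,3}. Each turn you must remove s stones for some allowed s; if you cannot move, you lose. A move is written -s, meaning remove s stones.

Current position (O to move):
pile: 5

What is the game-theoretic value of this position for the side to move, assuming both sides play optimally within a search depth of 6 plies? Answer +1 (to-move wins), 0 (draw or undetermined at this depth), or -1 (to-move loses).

p1 O@[5]: -2[3]-1* -3[2]-1
p2 X@[3]: -2[1]+1* -3[0]+1
p3 O@[1] terminal -1; root [5] d6

value(5, O) = -1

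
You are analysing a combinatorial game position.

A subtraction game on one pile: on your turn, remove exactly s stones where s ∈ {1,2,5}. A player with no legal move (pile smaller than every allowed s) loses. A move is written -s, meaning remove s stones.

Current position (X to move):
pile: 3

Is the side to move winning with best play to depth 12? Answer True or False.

X winning at [3]: False

p1 X@[3]: -1[2]-1* -2[1]-1
p2 O@[2]: -1[1]-1 -2[0]+1*
p3 X@[0] terminal -1; root [3] d12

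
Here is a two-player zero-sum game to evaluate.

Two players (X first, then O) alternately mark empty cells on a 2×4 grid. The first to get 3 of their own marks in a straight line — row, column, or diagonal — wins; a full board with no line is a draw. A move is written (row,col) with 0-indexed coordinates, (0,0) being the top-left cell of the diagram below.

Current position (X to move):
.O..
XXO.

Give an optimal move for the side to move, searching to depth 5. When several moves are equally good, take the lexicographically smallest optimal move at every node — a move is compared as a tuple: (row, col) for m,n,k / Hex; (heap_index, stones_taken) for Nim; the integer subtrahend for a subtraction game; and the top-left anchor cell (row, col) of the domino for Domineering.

[.O../XXO.] X move#1: (0,0):+0/XO../XXO.*, (0,2):+0/.OX./XXO., (0,3):+0/.O.X/XXO., (1,3):-1/.O../XXOX
[XO../XXO.] O move#2: (0,2):+0/XOO./XXO.*, (0,3):+0/XO.O/XXO., (1,3):+0/XO../XXOO
[XOO./XXO.] X move#3: (0,3):+0/XOOX/XXO.*, (1,3):-1/XOO./XXOX
[XOOX/XXO.] O move#4: (1,3):+0/XOOX/XXOO*
[XOOX/XXOO] end (terminal +0, X#5); searched .O../XXO. to 5

X's best at [.O../XXO.]: (0,0)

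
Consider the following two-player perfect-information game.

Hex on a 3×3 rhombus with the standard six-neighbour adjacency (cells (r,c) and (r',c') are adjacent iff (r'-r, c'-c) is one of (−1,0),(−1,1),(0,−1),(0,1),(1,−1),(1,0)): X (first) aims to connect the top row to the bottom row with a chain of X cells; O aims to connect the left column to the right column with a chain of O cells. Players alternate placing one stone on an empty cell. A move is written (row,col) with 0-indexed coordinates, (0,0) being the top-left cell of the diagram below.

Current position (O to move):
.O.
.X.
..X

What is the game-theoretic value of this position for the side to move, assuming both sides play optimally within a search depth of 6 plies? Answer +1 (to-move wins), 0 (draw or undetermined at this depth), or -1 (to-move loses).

p1 O@[.O./.X./..X]: (0,0)[OO./.X./..X]-1 (0,2)[.OO/.X./..X]+1* (1,0)[.O./OX./..X]-1 (1,2)[.O./.XO/..X]-1 (2,0)[.O./.X./O.X]-1 (2,1)[.O./.X./.OX]-1
p2 X@[.OO/.X./..X]: (0,0)[XOO/.X./..X]-1* (1,0)[.OO/XX./..X]-1 (1,2)[.OO/.XX/..X]-1 (2,0)[.OO/.X./X.X]-1 (2,1)[.OO/.X./.XX]-1
p3 O@[XOO/.X./..X]: (1,0)[XOO/OX./..X]+1* (1,2)[XOO/.XO/..X]-1 (2,0)[XOO/.X./O.X]-1 (2,1)[XOO/.X./.OX]-1
p4 X@[XOO/OX./..X] terminal -1; root [.O./.X./..X] d6

value(.O./.X./..X, O) = +1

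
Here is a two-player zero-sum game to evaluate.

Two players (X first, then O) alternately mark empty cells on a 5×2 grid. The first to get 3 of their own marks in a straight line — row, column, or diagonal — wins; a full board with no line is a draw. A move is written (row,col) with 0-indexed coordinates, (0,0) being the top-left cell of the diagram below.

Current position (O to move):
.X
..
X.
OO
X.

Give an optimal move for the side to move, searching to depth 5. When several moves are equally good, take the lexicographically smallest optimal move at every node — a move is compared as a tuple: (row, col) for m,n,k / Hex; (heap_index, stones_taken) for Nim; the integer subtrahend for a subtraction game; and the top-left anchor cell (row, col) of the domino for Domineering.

p1 O@[.X/../X./OO/X.]: (0,0)[OX/../X./OO/X.]+0 (1,0)[.X/O./X./OO/X.]+0 (1,1)[.X/.O/X./OO/X.]+0 (2,1)[.X/../XO/OO/X.]+1* (4,1)[.X/../X./OO/XO]+0
p2 X@[.X/../XO/OO/X.]: (0,0)[XX/../XO/OO/X.]-1* (1,0)[.X/X./XO/OO/X.]-1 (1,1)[.X/.X/XO/OO/X.]-1 (4,1)[.X/../XO/OO/XX]-1
p3 O@[XX/../XO/OO/X.]: (1,0)[XX/O./XO/OO/X.]+1* (1,1)[XX/.O/XO/OO/X.]+1 (4,1)[XX/../XO/OO/XO]+1
p4 X@[XX/O./XO/OO/X.]: (1,1)[XX/OX/XO/OO/X.]-1* (4,1)[XX/O./XO/OO/XX]-1
p5 O@[XX/OX/XO/OO/X.]: (4,1)[XX/OX/XO/OO/XO]+1*
p6 X@[XX/OX/XO/OO/XO] terminal -1; root [.X/../X./OO/X.] d5

O's best at [.X/../X./OO/X.]: (2,1)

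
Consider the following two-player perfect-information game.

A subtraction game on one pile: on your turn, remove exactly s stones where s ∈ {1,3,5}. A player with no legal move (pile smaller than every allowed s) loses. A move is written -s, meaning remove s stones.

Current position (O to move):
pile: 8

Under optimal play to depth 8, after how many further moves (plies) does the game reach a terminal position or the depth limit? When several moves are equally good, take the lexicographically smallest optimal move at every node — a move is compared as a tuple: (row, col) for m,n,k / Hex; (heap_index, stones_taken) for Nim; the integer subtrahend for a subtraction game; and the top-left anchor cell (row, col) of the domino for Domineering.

p1 O@[8]: -1[7]-1* -3[5]-1 -5[3]-1
p2 X@[7]: -1[6]+1* -3[4]+1 -5[2]+1
p3 O@[6]: -1[5]-1* -3[3]-1 -5[1]-1
p4 X@[5]: -1[4]+1* -3[2]+1 -5[0]+1
p5 O@[4]: -1[3]-1* -3[1]-1
p6 X@[3]: -1[2]+1* -3[0]+1
p7 O@[2]: -1[1]-1*
p8 X@[1]: -1[0]+1*
p9 O@[0] terminal -1; root [8] d8

PV length from [8]: 8 plies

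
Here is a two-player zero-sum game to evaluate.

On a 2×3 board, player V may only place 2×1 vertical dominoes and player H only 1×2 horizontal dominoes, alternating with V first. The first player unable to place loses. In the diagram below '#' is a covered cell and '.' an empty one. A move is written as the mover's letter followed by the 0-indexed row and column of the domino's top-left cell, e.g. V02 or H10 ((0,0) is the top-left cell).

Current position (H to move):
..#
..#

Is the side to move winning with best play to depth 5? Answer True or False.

H winning at [..#/..#]: True

ply 1, H at ..#/..# | H00=+1→###/..#*; H10=+1→..#/###
ply 2: ###/..# is terminal -1 (V); from ..#/..# depth 5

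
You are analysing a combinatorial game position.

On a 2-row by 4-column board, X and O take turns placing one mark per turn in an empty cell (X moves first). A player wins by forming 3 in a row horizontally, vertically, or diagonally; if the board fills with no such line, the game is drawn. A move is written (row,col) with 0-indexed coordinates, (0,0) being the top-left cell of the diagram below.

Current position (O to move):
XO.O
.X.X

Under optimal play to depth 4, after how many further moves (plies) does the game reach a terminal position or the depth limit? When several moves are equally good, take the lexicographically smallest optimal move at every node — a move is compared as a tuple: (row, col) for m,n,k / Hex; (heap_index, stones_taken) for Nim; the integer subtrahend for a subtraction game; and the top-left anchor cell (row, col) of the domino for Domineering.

[XO.O/.X.X] O move#1: (0,2):+1/XOOO/.X.X*, (1,0):-1/XO.O/OX.X, (1,2):+0/XO.O/.XOX
[XOOO/.X.X] end (terminal -1, X#2); searched XO.O/.X.X to 4

PV length from [XO.O/.X.X]: 1 ply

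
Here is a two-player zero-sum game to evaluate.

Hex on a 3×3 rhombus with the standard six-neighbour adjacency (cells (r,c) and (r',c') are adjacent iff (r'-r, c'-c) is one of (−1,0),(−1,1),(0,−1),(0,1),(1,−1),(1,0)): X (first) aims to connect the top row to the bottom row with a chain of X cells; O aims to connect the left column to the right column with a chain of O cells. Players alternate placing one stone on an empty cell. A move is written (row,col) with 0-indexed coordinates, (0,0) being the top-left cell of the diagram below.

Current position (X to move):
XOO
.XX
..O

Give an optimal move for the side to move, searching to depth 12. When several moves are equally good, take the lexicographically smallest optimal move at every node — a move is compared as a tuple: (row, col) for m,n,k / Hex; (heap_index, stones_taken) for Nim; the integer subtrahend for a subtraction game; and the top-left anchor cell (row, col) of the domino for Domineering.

[XOO/.XX/..O] X move#1: (1,0):+1/XOO/XXX/..O*, (2,0):-1/XOO/.XX/X.O, (2,1):-1/XOO/.XX/.XO
[XOO/XXX/..O] O move#2: (2,0):-1/XOO/XXX/O.O*, (2,1):-1/XOO/XXX/.OO
[XOO/XXX/O.O] X move#3: (2,1):+1/XOO/XXX/OXO*
[XOO/XXX/OXO] end (terminal -1, O#4); searched XOO/.XX/..O to 12

X's best at [XOO/.XX/..O]: (1,0)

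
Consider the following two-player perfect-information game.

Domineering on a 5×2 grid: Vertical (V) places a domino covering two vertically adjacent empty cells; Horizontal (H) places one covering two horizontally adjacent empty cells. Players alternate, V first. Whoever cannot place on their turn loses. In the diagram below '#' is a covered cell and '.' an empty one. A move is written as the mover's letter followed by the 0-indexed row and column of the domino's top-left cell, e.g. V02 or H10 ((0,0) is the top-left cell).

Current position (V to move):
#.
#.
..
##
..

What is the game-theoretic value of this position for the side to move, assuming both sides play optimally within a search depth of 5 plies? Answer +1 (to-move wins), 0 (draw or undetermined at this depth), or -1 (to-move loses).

[#./#./../##/..] V move#1: V01:-1/##/##/../##/..*, V11:-1/#./##/.#/##/..
[##/##/../##/..] H move#2: H20:+1/##/##/##/##/..*, H40:+1/##/##/../##/##
[##/##/##/##/..] end (terminal -1, V#3); searched #./#./../##/.. to 5

value(#./#./../##/.., V) = -1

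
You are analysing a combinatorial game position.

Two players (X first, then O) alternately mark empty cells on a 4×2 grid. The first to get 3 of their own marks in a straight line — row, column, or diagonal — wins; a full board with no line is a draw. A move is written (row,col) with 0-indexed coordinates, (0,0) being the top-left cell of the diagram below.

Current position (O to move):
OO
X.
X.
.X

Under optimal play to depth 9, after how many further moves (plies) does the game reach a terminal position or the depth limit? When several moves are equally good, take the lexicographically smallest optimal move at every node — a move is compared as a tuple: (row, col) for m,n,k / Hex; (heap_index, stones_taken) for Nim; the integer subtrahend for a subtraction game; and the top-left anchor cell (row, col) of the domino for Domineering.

ply 1, O at OO/X./X./.X | (1,1)=-1→OO/XO/X./.X; (2,1)=-1→OO/X./XO/.X; (3,0)=+0→OO/X./X./OX*
ply 2, X at OO/X./X./OX | (1,1)=+0→OO/XX/X./OX*; (2,1)=+0→OO/X./XX/OX
ply 3, O at OO/XX/X./OX | (2,1)=+0→OO/XX/XO/OX*
ply 4: OO/XX/XO/OX is terminal +0 (X); from OO/X./X./.X depth 9

PV length from [OO/X./X./.X]: 3 plies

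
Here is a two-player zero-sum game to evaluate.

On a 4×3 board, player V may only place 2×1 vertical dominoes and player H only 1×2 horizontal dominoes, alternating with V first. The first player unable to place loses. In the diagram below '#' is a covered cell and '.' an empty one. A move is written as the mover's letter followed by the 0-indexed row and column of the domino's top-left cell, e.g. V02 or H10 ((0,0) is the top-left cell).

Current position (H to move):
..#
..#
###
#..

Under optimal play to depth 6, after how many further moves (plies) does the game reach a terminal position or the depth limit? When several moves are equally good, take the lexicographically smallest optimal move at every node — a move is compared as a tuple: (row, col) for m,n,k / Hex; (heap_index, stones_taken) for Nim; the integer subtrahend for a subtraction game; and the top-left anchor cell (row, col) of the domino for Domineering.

ply 1, H at ..#/..#/###/#.. | H00=+1→###/..#/###/#..*; H10=+1→..#/###/###/#..; H31=-1→..#/..#/###/###
ply 2: ###/..#/###/#.. is terminal -1 (V); from ..#/..#/###/#.. depth 6

PV length from [..#/..#/###/#..]: 1 ply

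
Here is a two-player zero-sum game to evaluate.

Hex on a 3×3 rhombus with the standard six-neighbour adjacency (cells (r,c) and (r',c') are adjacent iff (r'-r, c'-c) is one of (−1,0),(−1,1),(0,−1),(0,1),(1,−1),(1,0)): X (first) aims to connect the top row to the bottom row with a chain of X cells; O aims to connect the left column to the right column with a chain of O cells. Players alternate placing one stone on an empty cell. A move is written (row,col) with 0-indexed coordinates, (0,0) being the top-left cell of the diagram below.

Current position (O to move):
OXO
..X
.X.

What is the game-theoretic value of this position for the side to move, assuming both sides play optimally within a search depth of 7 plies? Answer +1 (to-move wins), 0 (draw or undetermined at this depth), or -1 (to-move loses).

ply 1, O at OXO/..X/.X. | (1,0)=-1→OXO/O.X/.X.; (1,1)=+1→OXO/.OX/.X.*; (2,0)=-1→OXO/..X/OX.; (2,2)=-1→OXO/..X/.XO
ply 2, X at OXO/.OX/.X. | (1,0)=-1→OXO/XOX/.X.*; (2,0)=-1→OXO/.OX/XX.; (2,2)=-1→OXO/.OX/.XX
ply 3, O at OXO/XOX/.X. | (2,0)=+1→OXO/XOX/OX.*; (2,2)=-1→OXO/XOX/.XO
ply 4: OXO/XOX/OX. is terminal -1 (X); from OXO/..X/.X. depth 7

value(OXO/..X/.X., O) = +1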